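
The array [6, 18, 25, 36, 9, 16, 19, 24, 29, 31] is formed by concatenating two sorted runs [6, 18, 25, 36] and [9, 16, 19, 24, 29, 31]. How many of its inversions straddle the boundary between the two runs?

12

For each element r of the right run, count left-run elements greater than r:
r = 9: 18, 25, 36 → 3
r = 16: 18, 25, 36 → 3
r = 19: 25, 36 → 2
r = 24: 25, 36 → 2
r = 29: 36 → 1
r = 31: 36 → 1
Cross-inversions: 3 + 3 + 2 + 2 + 1 + 1 = 12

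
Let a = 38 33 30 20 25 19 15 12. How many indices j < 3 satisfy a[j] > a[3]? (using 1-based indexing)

The element at index 3 is 30.
Elements before it: 38, 33
Those larger than 30: 38, 33

2 such elements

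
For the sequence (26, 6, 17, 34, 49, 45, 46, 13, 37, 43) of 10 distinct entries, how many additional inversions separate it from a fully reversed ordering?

29

Maximum inversions for 10 distinct elements is C(10, 2) = 10·9/2 = 45.
Current inversions — for each element, count later smaller elements:
26: 3
6: 0
17: 1
34: 1
49: 5
45: 3
46: 3
13: 0
37: 0
43: 0
Current total: 3 + 0 + 1 + 1 + 5 + 3 + 3 + 0 + 0 + 0 = 16
Shortfall: 45 − 16 = 29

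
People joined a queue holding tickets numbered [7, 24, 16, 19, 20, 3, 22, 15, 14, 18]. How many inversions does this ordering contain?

Count, for each position, how many later elements it exceeds:
7 → 3 → 1
24 → 16, 19, 20, 3, 22, 15, 14, 18 → 8
16 → 3, 15, 14 → 3
19 → 3, 15, 14, 18 → 4
20 → 3, 15, 14, 18 → 4
3 → none → 0
22 → 15, 14, 18 → 3
15 → 14 → 1
14 → none → 0
18 → none → 0
Sum: 1 + 8 + 3 + 4 + 4 + 0 + 3 + 1 + 0 + 0 = 24

24 inversions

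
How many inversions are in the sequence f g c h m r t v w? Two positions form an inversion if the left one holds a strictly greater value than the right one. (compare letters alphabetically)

2 inversions

Count, for each position, how many later elements it exceeds:
f → c → 1
g → c → 1
c → none → 0
h → none → 0
m → none → 0
r → none → 0
t → none → 0
v → none → 0
w → none → 0
Sum: 1 + 1 + 0 + 0 + 0 + 0 + 0 + 0 + 0 = 2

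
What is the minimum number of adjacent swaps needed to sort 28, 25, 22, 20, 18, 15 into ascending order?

15 adjacent swaps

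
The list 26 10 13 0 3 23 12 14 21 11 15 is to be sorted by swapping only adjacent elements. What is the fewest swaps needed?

25

Each adjacent swap fixes exactly one inversion, so the minimum swap count equals the number of inversions.
Count inversions — for each element, later elements that are smaller:
26: 10, 13, 0, 3, 23, 12, 14, 21, 11, 15 → 10
10: 0, 3 → 2
13: 0, 3, 12, 11 → 4
0: none → 0
3: none → 0
23: 12, 14, 21, 11, 15 → 5
12: 11 → 1
14: 11 → 1
21: 11, 15 → 2
11: none → 0
15: none → 0
Total inversions: 10 + 2 + 4 + 0 + 0 + 5 + 1 + 1 + 2 + 0 + 0 = 25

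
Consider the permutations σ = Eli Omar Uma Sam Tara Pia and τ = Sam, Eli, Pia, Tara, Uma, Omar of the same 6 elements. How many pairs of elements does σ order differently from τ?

9

Assign each item its position (1..6) in the first ordering, then rewrite the second ordering as that position sequence:
positions: Eli→1, Omar→2, Uma→3, Sam→4, Tara→5, Pia→6
second ordering as positions: [4, 1, 6, 5, 3, 2]
Discordant pairs = inversions in this position sequence.
4: 1, 3, 2 → 3
1: 0
6: 5, 3, 2 → 3
5: 3, 2 → 2
3: 2 → 1
2: 0
Total: 3 + 0 + 3 + 2 + 1 + 0 = 9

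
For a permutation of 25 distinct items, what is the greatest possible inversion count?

300 inversions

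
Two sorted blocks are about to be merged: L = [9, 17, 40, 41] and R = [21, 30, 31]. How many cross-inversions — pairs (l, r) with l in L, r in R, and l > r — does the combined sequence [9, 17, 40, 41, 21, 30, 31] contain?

Take each right-half value and tally the left-half values above it:
r = 21: 40, 41 → 2
r = 30: 40, 41 → 2
r = 31: 40, 41 → 2
Cross-inversions: 2 + 2 + 2 = 6

6 split inversions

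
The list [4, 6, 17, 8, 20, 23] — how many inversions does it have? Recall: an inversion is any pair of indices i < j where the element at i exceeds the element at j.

Out-of-order index pairs (0-indexed):
(2,3): 17 > 8
That's 1 pair.

There is 1 inversion.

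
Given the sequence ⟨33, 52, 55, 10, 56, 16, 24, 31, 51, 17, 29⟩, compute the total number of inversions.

Count, for each position, how many later elements it exceeds:
33 → 10, 16, 24, 31, 17, 29 → 6
52 → 10, 16, 24, 31, 51, 17, 29 → 7
55 → 10, 16, 24, 31, 51, 17, 29 → 7
10 → none → 0
56 → 16, 24, 31, 51, 17, 29 → 6
16 → none → 0
24 → 17 → 1
31 → 17, 29 → 2
51 → 17, 29 → 2
17 → none → 0
29 → none → 0
Sum: 6 + 7 + 7 + 0 + 6 + 0 + 1 + 2 + 2 + 0 + 0 = 31

31 out-of-order pairs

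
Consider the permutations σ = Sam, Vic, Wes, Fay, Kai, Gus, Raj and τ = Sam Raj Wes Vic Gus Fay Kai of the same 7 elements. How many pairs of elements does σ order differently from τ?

8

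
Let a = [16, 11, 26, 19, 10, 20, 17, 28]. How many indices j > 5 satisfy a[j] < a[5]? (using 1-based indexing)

0

The element at index 5 is 10.
Elements after it: 20, 17, 28
None of them are smaller than 10.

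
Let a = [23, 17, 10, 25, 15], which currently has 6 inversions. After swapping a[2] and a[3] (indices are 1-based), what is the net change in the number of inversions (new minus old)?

Positions 2 and 3 hold 17 and 10; after swapping, the array is [23, 10, 17, 25, 15].
Element-by-element contributions:
23 → 10, 17, 15 → 3
10 → none → 0
17 → 15 → 1
25 → 15 → 1
15 → none → 0
Sum: 3 + 0 + 1 + 1 + 0 = 5
Change: 5 − 6 = -1

-1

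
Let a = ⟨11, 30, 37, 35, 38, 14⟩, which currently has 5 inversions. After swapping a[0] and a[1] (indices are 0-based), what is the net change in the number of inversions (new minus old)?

Positions 0 and 1 hold 11 and 30; after swapping, the array is [30, 11, 37, 35, 38, 14].
For each element, count later entries that are smaller:
30: 2
11: 0
37: 2
35: 1
38: 1
14: 0
Sum: 2 + 0 + 2 + 1 + 1 + 0 = 6
Change: 6 − 5 = +1

+1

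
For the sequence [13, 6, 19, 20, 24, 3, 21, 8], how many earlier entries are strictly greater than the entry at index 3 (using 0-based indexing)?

0 such elements

The element at index 3 is 20.
Elements before it: 13, 6, 19
None of them are larger than 20.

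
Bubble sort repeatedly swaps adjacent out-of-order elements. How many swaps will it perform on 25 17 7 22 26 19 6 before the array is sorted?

13

The minimum number of adjacent swaps to sort an array equals its inversion count, since every such swap removes exactly one inversion.
Count inversions — for each element, later elements that are smaller:
25: 17, 7, 22, 19, 6 → 5
17: 7, 6 → 2
7: 6 → 1
22: 19, 6 → 2
26: 19, 6 → 2
19: 6 → 1
6: none → 0
Total inversions: 5 + 2 + 1 + 2 + 2 + 1 + 0 = 13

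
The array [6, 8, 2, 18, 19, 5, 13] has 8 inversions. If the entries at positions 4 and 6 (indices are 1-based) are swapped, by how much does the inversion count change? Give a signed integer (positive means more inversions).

-1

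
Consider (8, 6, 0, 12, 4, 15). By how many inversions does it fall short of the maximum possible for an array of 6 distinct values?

9 inversions short

Maximum inversions for 6 distinct elements is C(6, 2) = 6·5/2 = 15.
Current inversions — for each element, count later smaller elements:
8: 3
6: 2
0: 0
12: 1
4: 0
15: 0
Current total: 3 + 2 + 0 + 1 + 0 + 0 = 6
Shortfall: 15 − 6 = 9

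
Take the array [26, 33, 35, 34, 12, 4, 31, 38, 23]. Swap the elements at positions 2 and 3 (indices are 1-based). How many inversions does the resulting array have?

Positions 2 and 3 hold 33 and 35; after swapping, the array is [26, 35, 33, 34, 12, 4, 31, 38, 23].
Count, for each position, how many later elements it exceeds:
26: 3
35: 6
33: 4
34: 4
12: 1
4: 0
31: 1
38: 1
23: 0
Sum: 3 + 6 + 4 + 4 + 1 + 0 + 1 + 1 + 0 = 20

20 inversions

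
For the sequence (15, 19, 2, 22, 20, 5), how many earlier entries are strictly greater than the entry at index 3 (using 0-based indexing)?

0

The element at index 3 is 22.
Elements before it: 15, 19, 2
None of them are larger than 22.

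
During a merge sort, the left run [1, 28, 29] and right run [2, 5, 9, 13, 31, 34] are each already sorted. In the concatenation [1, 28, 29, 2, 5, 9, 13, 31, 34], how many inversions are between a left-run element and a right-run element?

Count, for every r in R, how many entries of L exceed r:
r = 2: 28, 29 → 2
r = 5: 28, 29 → 2
r = 9: 28, 29 → 2
r = 13: 28, 29 → 2
r = 31: none → 0
r = 34: none → 0
Cross-inversions: 2 + 2 + 2 + 2 + 0 + 0 = 8

8 cross-inversions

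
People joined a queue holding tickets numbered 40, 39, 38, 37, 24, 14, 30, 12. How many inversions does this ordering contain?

26 out-of-order pairs

Element-by-element contributions:
40 → 39, 38, 37, 24, 14, 30, 12 → 7
39 → 38, 37, 24, 14, 30, 12 → 6
38 → 37, 24, 14, 30, 12 → 5
37 → 24, 14, 30, 12 → 4
24 → 14, 12 → 2
14 → 12 → 1
30 → 12 → 1
12 → none → 0
Sum: 7 + 6 + 5 + 4 + 2 + 1 + 1 + 0 = 26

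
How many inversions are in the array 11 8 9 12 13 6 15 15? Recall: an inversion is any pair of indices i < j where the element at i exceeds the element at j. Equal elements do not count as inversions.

7 inversions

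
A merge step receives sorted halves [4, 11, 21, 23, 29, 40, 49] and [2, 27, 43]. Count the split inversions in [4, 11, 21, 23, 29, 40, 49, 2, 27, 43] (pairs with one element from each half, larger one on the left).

11

Take each right-half value and tally the left-half values above it:
r = 2: 4, 11, 21, 23, 29, 40, 49 → 7
r = 27: 29, 40, 49 → 3
r = 43: 49 → 1
Cross-inversions: 7 + 3 + 1 = 11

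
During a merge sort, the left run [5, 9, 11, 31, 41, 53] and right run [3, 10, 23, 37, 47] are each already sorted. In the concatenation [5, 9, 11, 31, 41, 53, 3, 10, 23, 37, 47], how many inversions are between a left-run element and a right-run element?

For each element r of the right run, count left-run elements greater than r:
r = 3: 5, 9, 11, 31, 41, 53 → 6
r = 10: 11, 31, 41, 53 → 4
r = 23: 31, 41, 53 → 3
r = 37: 41, 53 → 2
r = 47: 53 → 1
Cross-inversions: 6 + 4 + 3 + 2 + 1 = 16

16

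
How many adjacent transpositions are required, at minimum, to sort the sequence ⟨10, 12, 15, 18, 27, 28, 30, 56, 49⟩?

Each adjacent swap fixes exactly one inversion, so the minimum swap count equals the number of inversions.
Count inversions — for each element, later elements that are smaller:
10: none → 0
12: none → 0
15: none → 0
18: none → 0
27: none → 0
28: none → 0
30: none → 0
56: 49 → 1
49: none → 0
Total inversions: 0 + 0 + 0 + 0 + 0 + 0 + 0 + 1 + 0 = 1

1 swap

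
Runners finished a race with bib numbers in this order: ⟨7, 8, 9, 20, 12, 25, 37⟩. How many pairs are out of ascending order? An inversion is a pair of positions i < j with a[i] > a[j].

Listing every pair i<j with a[i]>a[j] (using 0-based positions):
(3,4): 20 > 12
That's 1 pair.

1 inversion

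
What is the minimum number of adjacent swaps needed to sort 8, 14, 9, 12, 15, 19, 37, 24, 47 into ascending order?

Each adjacent swap fixes exactly one inversion, so the minimum swap count equals the number of inversions.
Count inversions — for each element, later elements that are smaller:
8: none → 0
14: 9, 12 → 2
9: none → 0
12: none → 0
15: none → 0
19: none → 0
37: 24 → 1
24: none → 0
47: none → 0
Total inversions: 0 + 2 + 0 + 0 + 0 + 0 + 1 + 0 + 0 = 3

3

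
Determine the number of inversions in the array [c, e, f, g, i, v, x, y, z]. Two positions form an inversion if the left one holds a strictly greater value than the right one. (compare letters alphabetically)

Element-by-element contributions:
c: 0
e: 0
f: 0
g: 0
i: 0
v: 0
x: 0
y: 0
z: 0
Sum: 0 + 0 + 0 + 0 + 0 + 0 + 0 + 0 + 0 = 0

Out-of-order pairs: 0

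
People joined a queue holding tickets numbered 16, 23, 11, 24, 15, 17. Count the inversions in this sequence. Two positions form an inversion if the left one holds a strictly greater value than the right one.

For each element, count later entries that are smaller:
16: 2
23: 3
11: 0
24: 2
15: 0
17: 0
Sum: 2 + 3 + 0 + 2 + 0 + 0 = 7

7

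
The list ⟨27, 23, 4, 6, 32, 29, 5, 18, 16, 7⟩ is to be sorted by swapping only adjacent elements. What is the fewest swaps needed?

26 swaps

Each adjacent swap fixes exactly one inversion, so the minimum swap count equals the number of inversions.
Count inversions — for each element, later elements that are smaller:
27: 23, 4, 6, 5, 18, 16, 7 → 7
23: 4, 6, 5, 18, 16, 7 → 6
4: none → 0
6: 5 → 1
32: 29, 5, 18, 16, 7 → 5
29: 5, 18, 16, 7 → 4
5: none → 0
18: 16, 7 → 2
16: 7 → 1
7: none → 0
Total inversions: 7 + 6 + 0 + 1 + 5 + 4 + 0 + 2 + 1 + 0 = 26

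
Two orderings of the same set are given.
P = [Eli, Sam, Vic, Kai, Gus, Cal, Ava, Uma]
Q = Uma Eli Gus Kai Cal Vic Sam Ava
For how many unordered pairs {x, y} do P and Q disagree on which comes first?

15

Assign each item its position (1..8) in the first ordering, then rewrite the second ordering as that position sequence:
positions: Eli→1, Sam→2, Vic→3, Kai→4, Gus→5, Cal→6, Ava→7, Uma→8
second ordering as positions: [8, 1, 5, 4, 6, 3, 2, 7]
Discordant pairs = inversions in this position sequence.
8: 1, 5, 4, 6, 3, 2, 7 → 7
1: 0
5: 4, 3, 2 → 3
4: 3, 2 → 2
6: 3, 2 → 2
3: 2 → 1
2: 0
7: 0
Total: 7 + 0 + 3 + 2 + 2 + 1 + 0 + 0 = 15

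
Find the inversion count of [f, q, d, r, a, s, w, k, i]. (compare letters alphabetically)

15 out-of-order pairs

Count, for each position, how many later elements it exceeds:
f → d, a → 2
q → d, a, k, i → 4
d → a → 1
r → a, k, i → 3
a → none → 0
s → k, i → 2
w → k, i → 2
k → i → 1
i → none → 0
Sum: 2 + 4 + 1 + 3 + 0 + 2 + 2 + 1 + 0 = 15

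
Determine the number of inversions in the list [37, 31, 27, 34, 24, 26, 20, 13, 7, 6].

Sweep left to right; for each value list the smaller values that follow it:
37: 9
31: 7
27: 6
34: 6
24: 4
26: 4
20: 3
13: 2
7: 1
6: 0
Sum: 9 + 7 + 6 + 6 + 4 + 4 + 3 + 2 + 1 + 0 = 42

42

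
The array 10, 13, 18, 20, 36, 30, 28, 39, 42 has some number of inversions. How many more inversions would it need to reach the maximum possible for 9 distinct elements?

33

Maximum inversions for 9 distinct elements is C(9, 2) = 9·8/2 = 36.
Current inversions — for each element, count later smaller elements:
10: 0
13: 0
18: 0
20: 0
36: 2
30: 1
28: 0
39: 0
42: 0
Current total: 0 + 0 + 0 + 0 + 2 + 1 + 0 + 0 + 0 = 3
Shortfall: 36 − 3 = 33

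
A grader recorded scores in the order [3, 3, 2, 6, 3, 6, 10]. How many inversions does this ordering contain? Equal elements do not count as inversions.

Listing every pair i<j with a[i]>a[j] (using 1-based positions):
(1,3): 3 > 2
(2,3): 3 > 2
(4,5): 6 > 3
That's 3 pairs.

3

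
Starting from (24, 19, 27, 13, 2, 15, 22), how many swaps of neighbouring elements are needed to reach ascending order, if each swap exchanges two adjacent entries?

13 adjacent swaps

Minimum adjacent swaps = number of inversions (each swap of adjacent out-of-order elements removes one inversion and no swap can remove more).
Count inversions — for each element, later elements that are smaller:
24: 19, 13, 2, 15, 22 → 5
19: 13, 2, 15 → 3
27: 13, 2, 15, 22 → 4
13: 2 → 1
2: none → 0
15: none → 0
22: none → 0
Total inversions: 5 + 3 + 4 + 1 + 0 + 0 + 0 = 13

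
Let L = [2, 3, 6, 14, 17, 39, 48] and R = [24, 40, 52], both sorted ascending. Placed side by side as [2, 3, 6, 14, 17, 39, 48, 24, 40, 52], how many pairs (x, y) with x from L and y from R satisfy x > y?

3

Count, for every r in R, how many entries of L exceed r:
r = 24: 39, 48 → 2
r = 40: 48 → 1
r = 52: none → 0
Cross-inversions: 2 + 1 + 0 = 3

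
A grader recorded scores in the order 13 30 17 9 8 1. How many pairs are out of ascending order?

13

Sweep left to right; for each value list the smaller values that follow it:
13 → 9, 8, 1 → 3
30 → 17, 9, 8, 1 → 4
17 → 9, 8, 1 → 3
9 → 8, 1 → 2
8 → 1 → 1
1 → none → 0
Sum: 3 + 4 + 3 + 2 + 1 + 0 = 13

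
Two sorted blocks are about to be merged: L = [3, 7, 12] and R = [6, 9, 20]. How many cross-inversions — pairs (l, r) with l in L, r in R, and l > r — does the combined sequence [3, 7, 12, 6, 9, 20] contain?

Count, for every r in R, how many entries of L exceed r:
r = 6: 7, 12 → 2
r = 9: 12 → 1
r = 20: none → 0
Cross-inversions: 2 + 1 + 0 = 3

3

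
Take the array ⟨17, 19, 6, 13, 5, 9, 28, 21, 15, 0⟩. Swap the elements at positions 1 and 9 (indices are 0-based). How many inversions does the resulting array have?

14 inversions

Positions 1 and 9 hold 19 and 0; after swapping, the array is [17, 0, 6, 13, 5, 9, 28, 21, 15, 19].
Element-by-element contributions:
17: 6
0: 0
6: 1
13: 2
5: 0
9: 0
28: 3
21: 2
15: 0
19: 0
Sum: 6 + 0 + 1 + 2 + 0 + 0 + 3 + 2 + 0 + 0 = 14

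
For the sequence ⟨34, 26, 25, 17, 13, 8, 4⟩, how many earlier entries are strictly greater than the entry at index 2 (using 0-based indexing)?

2

The element at index 2 is 25.
Elements before it: 34, 26
Those larger than 25: 34, 26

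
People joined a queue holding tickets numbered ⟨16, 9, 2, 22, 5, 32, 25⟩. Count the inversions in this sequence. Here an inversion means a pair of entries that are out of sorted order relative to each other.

Sweep left to right; for each value list the smaller values that follow it:
16: 3
9: 2
2: 0
22: 1
5: 0
32: 1
25: 0
Sum: 3 + 2 + 0 + 1 + 0 + 1 + 0 = 7

7 out-of-order pairs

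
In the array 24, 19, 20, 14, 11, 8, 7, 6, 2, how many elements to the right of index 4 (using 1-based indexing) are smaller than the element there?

The element at index 4 is 14.
Elements after it: 11, 8, 7, 6, 2
Those smaller than 14: 11, 8, 7, 6, 2

5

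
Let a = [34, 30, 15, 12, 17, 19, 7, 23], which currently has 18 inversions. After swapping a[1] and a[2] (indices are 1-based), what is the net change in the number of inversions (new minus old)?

Positions 1 and 2 hold 34 and 30; after swapping, the array is [30, 34, 15, 12, 17, 19, 7, 23].
Sweep left to right; for each value list the smaller values that follow it:
30: 6
34: 6
15: 2
12: 1
17: 1
19: 1
7: 0
23: 0
Sum: 6 + 6 + 2 + 1 + 1 + 1 + 0 + 0 = 17
Change: 17 − 18 = -1

-1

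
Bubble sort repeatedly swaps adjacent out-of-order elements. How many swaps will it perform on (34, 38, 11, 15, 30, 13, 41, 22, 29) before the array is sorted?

Swaps: 18

Each adjacent swap fixes exactly one inversion, so the minimum swap count equals the number of inversions.
Count inversions — for each element, later elements that are smaller:
34: 11, 15, 30, 13, 22, 29 → 6
38: 11, 15, 30, 13, 22, 29 → 6
11: none → 0
15: 13 → 1
30: 13, 22, 29 → 3
13: none → 0
41: 22, 29 → 2
22: none → 0
29: none → 0
Total inversions: 6 + 6 + 0 + 1 + 3 + 0 + 2 + 0 + 0 = 18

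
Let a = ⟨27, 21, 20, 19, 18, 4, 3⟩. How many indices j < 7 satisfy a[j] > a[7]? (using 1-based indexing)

6

The element at index 7 is 3.
Elements before it: 27, 21, 20, 19, 18, 4
Those larger than 3: 27, 21, 20, 19, 18, 4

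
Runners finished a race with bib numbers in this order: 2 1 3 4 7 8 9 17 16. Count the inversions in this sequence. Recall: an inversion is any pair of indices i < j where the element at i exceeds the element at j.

2

Count, for each position, how many later elements it exceeds:
2 → 1 → 1
1 → none → 0
3 → none → 0
4 → none → 0
7 → none → 0
8 → none → 0
9 → none → 0
17 → 16 → 1
16 → none → 0
Sum: 1 + 0 + 0 + 0 + 0 + 0 + 0 + 1 + 0 = 2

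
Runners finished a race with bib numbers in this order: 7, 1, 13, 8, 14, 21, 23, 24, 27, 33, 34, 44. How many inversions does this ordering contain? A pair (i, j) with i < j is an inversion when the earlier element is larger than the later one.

For each element, count later entries that are smaller:
7 → 1 → 1
1 → none → 0
13 → 8 → 1
8 → none → 0
14 → none → 0
21 → none → 0
23 → none → 0
24 → none → 0
27 → none → 0
33 → none → 0
34 → none → 0
44 → none → 0
Sum: 1 + 0 + 1 + 0 + 0 + 0 + 0 + 0 + 0 + 0 + 0 + 0 = 2

2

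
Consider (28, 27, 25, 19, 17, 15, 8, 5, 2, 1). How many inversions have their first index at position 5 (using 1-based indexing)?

The element at index 5 is 17.
Elements after it: 15, 8, 5, 2, 1
Those smaller than 17: 15, 8, 5, 2, 1

5 such elements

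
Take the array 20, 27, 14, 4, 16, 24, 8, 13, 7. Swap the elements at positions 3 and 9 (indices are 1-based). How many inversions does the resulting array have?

Positions 3 and 9 hold 14 and 7; after swapping, the array is [20, 27, 7, 4, 16, 24, 8, 13, 14].
Sweep left to right; for each value list the smaller values that follow it:
20 → 7, 4, 16, 8, 13, 14 → 6
27 → 7, 4, 16, 24, 8, 13, 14 → 7
7 → 4 → 1
4 → none → 0
16 → 8, 13, 14 → 3
24 → 8, 13, 14 → 3
8 → none → 0
13 → none → 0
14 → none → 0
Sum: 6 + 7 + 1 + 0 + 3 + 3 + 0 + 0 + 0 = 20

20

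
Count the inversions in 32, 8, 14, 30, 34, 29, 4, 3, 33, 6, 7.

34

Element-by-element contributions:
32 → 8, 14, 30, 29, 4, 3, 6, 7 → 8
8 → 4, 3, 6, 7 → 4
14 → 4, 3, 6, 7 → 4
30 → 29, 4, 3, 6, 7 → 5
34 → 29, 4, 3, 33, 6, 7 → 6
29 → 4, 3, 6, 7 → 4
4 → 3 → 1
3 → none → 0
33 → 6, 7 → 2
6 → none → 0
7 → none → 0
Sum: 8 + 4 + 4 + 5 + 6 + 4 + 1 + 0 + 2 + 0 + 0 = 34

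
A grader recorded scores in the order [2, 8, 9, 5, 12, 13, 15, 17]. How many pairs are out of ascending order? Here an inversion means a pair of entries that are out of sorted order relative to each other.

Element-by-element contributions:
2: 0
8: 1
9: 1
5: 0
12: 0
13: 0
15: 0
17: 0
Sum: 0 + 1 + 1 + 0 + 0 + 0 + 0 + 0 = 2

2 out-of-order pairs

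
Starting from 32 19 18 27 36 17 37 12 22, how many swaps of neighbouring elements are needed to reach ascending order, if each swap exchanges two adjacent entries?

The minimum number of adjacent swaps to sort an array equals its inversion count, since every such swap removes exactly one inversion.
Count inversions — for each element, later elements that are smaller:
32: 19, 18, 27, 17, 12, 22 → 6
19: 18, 17, 12 → 3
18: 17, 12 → 2
27: 17, 12, 22 → 3
36: 17, 12, 22 → 3
17: 12 → 1
37: 12, 22 → 2
12: none → 0
22: none → 0
Total inversions: 6 + 3 + 2 + 3 + 3 + 1 + 2 + 0 + 0 = 20

Swaps: 20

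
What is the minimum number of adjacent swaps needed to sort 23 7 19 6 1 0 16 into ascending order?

Minimum adjacent swaps = number of inversions (each swap of adjacent out-of-order elements removes one inversion and no swap can remove more).
Count inversions — for each element, later elements that are smaller:
23: 7, 19, 6, 1, 0, 16 → 6
7: 6, 1, 0 → 3
19: 6, 1, 0, 16 → 4
6: 1, 0 → 2
1: 0 → 1
0: none → 0
16: none → 0
Total inversions: 6 + 3 + 4 + 2 + 1 + 0 + 0 = 16

16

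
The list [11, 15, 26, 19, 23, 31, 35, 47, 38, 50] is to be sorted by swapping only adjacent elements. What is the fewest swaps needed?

3

Minimum adjacent swaps = number of inversions (each swap of adjacent out-of-order elements removes one inversion and no swap can remove more).
Count inversions — for each element, later elements that are smaller:
11: none → 0
15: none → 0
26: 19, 23 → 2
19: none → 0
23: none → 0
31: none → 0
35: none → 0
47: 38 → 1
38: none → 0
50: none → 0
Total inversions: 0 + 0 + 2 + 0 + 0 + 0 + 0 + 1 + 0 + 0 = 3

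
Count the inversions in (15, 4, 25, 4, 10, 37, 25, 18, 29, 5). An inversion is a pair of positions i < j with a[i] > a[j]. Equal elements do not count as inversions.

There are 17 inversions.

Count, for each position, how many later elements it exceeds:
15: 4
4: 0
25: 4
4: 0
10: 1
37: 4
25: 2
18: 1
29: 1
5: 0
Sum: 4 + 0 + 4 + 0 + 1 + 4 + 2 + 1 + 1 + 0 = 17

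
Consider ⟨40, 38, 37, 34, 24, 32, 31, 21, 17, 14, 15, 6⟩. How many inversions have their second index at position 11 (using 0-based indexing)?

The element at index 11 is 6.
Elements before it: 40, 38, 37, 34, 24, 32, 31, 21, 17, 14, 15
Those larger than 6: 40, 38, 37, 34, 24, 32, 31, 21, 17, 14, 15

11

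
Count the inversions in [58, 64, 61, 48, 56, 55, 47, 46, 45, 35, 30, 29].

Count, for each position, how many later elements it exceeds:
58: 9
64: 10
61: 9
48: 6
56: 7
55: 6
47: 5
46: 4
45: 3
35: 2
30: 1
29: 0
Sum: 9 + 10 + 9 + 6 + 7 + 6 + 5 + 4 + 3 + 2 + 1 + 0 = 62

62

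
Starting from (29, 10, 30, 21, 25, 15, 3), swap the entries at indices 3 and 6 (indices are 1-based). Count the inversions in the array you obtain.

10 inversions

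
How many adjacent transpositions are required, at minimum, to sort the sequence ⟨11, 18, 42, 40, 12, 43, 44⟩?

The minimum number of adjacent swaps to sort an array equals its inversion count, since every such swap removes exactly one inversion.
Count inversions — for each element, later elements that are smaller:
11: none → 0
18: 12 → 1
42: 40, 12 → 2
40: 12 → 1
12: none → 0
43: none → 0
44: none → 0
Total inversions: 0 + 1 + 2 + 1 + 0 + 0 + 0 = 4

4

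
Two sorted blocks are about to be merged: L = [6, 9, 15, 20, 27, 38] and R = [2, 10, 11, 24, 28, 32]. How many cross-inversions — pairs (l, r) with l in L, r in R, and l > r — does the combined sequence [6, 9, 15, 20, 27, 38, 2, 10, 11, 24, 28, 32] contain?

18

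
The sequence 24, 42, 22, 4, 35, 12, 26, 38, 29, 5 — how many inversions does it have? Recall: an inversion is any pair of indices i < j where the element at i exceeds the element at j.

24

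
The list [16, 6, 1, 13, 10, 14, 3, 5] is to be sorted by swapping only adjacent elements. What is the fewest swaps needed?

17

Minimum adjacent swaps = number of inversions (each swap of adjacent out-of-order elements removes one inversion and no swap can remove more).
Count inversions — for each element, later elements that are smaller:
16: 6, 1, 13, 10, 14, 3, 5 → 7
6: 1, 3, 5 → 3
1: none → 0
13: 10, 3, 5 → 3
10: 3, 5 → 2
14: 3, 5 → 2
3: none → 0
5: none → 0
Total inversions: 7 + 3 + 0 + 3 + 2 + 2 + 0 + 0 = 17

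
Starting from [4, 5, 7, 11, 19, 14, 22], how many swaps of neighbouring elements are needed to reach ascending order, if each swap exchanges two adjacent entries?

Adjacent swaps: 1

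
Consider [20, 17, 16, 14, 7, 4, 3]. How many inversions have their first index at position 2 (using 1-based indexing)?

5

The element at index 2 is 17.
Elements after it: 16, 14, 7, 4, 3
Those smaller than 17: 16, 14, 7, 4, 3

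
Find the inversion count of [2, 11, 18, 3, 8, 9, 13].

7 out-of-order pairs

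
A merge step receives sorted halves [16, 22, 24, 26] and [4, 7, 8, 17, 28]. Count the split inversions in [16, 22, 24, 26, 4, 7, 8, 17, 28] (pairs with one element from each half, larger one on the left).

Take each right-half value and tally the left-half values above it:
r = 4: 16, 22, 24, 26 → 4
r = 7: 16, 22, 24, 26 → 4
r = 8: 16, 22, 24, 26 → 4
r = 17: 22, 24, 26 → 3
r = 28: none → 0
Cross-inversions: 4 + 4 + 4 + 3 + 0 = 15

Cross-inversions: 15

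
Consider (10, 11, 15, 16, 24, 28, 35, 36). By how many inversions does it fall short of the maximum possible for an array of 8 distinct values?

28 inversions short

Maximum inversions for 8 distinct elements is C(8, 2) = 8·7/2 = 28.
Current inversions — for each element, count later smaller elements:
10: 0
11: 0
15: 0
16: 0
24: 0
28: 0
35: 0
36: 0
Current total: 0 + 0 + 0 + 0 + 0 + 0 + 0 + 0 = 0
Shortfall: 28 − 0 = 28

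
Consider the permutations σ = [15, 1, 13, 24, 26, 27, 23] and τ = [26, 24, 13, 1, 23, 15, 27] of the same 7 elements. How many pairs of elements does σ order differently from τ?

12 discordant pairs

Assign each item its position (1..7) in the first ordering, then rewrite the second ordering as that position sequence:
positions: 15→1, 1→2, 13→3, 24→4, 26→5, 27→6, 23→7
second ordering as positions: [5, 4, 3, 2, 7, 1, 6]
Discordant pairs = inversions in this position sequence.
5: 4, 3, 2, 1 → 4
4: 3, 2, 1 → 3
3: 2, 1 → 2
2: 1 → 1
7: 1, 6 → 2
1: 0
6: 0
Total: 4 + 3 + 2 + 1 + 2 + 0 + 0 = 12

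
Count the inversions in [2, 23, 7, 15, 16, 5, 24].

7

Listing every pair i<j with a[i]>a[j] (using 0-based positions):
(1,2): 23 > 7
(1,3): 23 > 15
(1,4): 23 > 16
(1,5): 23 > 5
(2,5): 7 > 5
(3,5): 15 > 5
(4,5): 16 > 5
That's 7 pairs.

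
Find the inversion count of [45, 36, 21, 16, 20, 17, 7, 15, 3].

Element-by-element contributions:
45 → 36, 21, 16, 20, 17, 7, 15, 3 → 8
36 → 21, 16, 20, 17, 7, 15, 3 → 7
21 → 16, 20, 17, 7, 15, 3 → 6
16 → 7, 15, 3 → 3
20 → 17, 7, 15, 3 → 4
17 → 7, 15, 3 → 3
7 → 3 → 1
15 → 3 → 1
3 → none → 0
Sum: 8 + 7 + 6 + 3 + 4 + 3 + 1 + 1 + 0 = 33

There are 33 out-of-order pairs.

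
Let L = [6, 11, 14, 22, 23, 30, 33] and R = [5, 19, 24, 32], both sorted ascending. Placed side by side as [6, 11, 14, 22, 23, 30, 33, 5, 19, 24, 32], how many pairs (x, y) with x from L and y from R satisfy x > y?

Cross-inversions: 14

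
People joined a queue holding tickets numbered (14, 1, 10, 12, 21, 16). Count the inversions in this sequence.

Inversion pairs (indices are 1-based):
(1,2): 14 > 1
(1,3): 14 > 10
(1,4): 14 > 12
(5,6): 21 > 16
That's 4 pairs.

4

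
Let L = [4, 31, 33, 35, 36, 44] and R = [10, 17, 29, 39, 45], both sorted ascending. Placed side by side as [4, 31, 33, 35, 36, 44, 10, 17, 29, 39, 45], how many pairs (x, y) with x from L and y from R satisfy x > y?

16

Take each right-half value and tally the left-half values above it:
r = 10: 31, 33, 35, 36, 44 → 5
r = 17: 31, 33, 35, 36, 44 → 5
r = 29: 31, 33, 35, 36, 44 → 5
r = 39: 44 → 1
r = 45: none → 0
Cross-inversions: 5 + 5 + 5 + 1 + 0 = 16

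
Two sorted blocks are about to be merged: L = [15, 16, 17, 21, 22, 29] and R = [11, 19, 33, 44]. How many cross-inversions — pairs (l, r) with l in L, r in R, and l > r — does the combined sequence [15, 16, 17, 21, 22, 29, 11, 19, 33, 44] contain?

9 cross-inversions

For each element r of the right run, count left-run elements greater than r:
r = 11: 15, 16, 17, 21, 22, 29 → 6
r = 19: 21, 22, 29 → 3
r = 33: none → 0
r = 44: none → 0
Cross-inversions: 6 + 3 + 0 + 0 = 9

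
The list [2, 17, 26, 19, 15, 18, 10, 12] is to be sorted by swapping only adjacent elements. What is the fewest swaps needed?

Swaps: 16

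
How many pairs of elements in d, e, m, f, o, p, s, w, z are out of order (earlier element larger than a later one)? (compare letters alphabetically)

Count, for each position, how many later elements it exceeds:
d: 0
e: 0
m: 1
f: 0
o: 0
p: 0
s: 0
w: 0
z: 0
Sum: 0 + 0 + 1 + 0 + 0 + 0 + 0 + 0 + 0 = 1

Out-of-order pairs: 1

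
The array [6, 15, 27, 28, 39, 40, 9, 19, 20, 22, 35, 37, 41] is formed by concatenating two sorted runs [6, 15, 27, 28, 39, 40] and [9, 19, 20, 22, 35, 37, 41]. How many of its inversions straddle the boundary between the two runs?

For each element r of the right run, count left-run elements greater than r:
r = 9: 15, 27, 28, 39, 40 → 5
r = 19: 27, 28, 39, 40 → 4
r = 20: 27, 28, 39, 40 → 4
r = 22: 27, 28, 39, 40 → 4
r = 35: 39, 40 → 2
r = 37: 39, 40 → 2
r = 41: none → 0
Cross-inversions: 5 + 4 + 4 + 4 + 2 + 2 + 0 = 21

21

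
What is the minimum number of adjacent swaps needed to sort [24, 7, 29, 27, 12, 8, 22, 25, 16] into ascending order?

The minimum number of adjacent swaps to sort an array equals its inversion count, since every such swap removes exactly one inversion.
Count inversions — for each element, later elements that are smaller:
24: 7, 12, 8, 22, 16 → 5
7: none → 0
29: 27, 12, 8, 22, 25, 16 → 6
27: 12, 8, 22, 25, 16 → 5
12: 8 → 1
8: none → 0
22: 16 → 1
25: 16 → 1
16: none → 0
Total inversions: 5 + 0 + 6 + 5 + 1 + 0 + 1 + 1 + 0 = 19

There are 19 swaps.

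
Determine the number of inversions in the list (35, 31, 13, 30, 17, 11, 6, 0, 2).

For each element, count later entries that are smaller:
35 → 31, 13, 30, 17, 11, 6, 0, 2 → 8
31 → 13, 30, 17, 11, 6, 0, 2 → 7
13 → 11, 6, 0, 2 → 4
30 → 17, 11, 6, 0, 2 → 5
17 → 11, 6, 0, 2 → 4
11 → 6, 0, 2 → 3
6 → 0, 2 → 2
0 → none → 0
2 → none → 0
Sum: 8 + 7 + 4 + 5 + 4 + 3 + 2 + 0 + 0 = 33

33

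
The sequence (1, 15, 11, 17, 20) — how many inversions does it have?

Element-by-element contributions:
1 → none → 0
15 → 11 → 1
11 → none → 0
17 → none → 0
20 → none → 0
Sum: 0 + 1 + 0 + 0 + 0 = 1

1 inversion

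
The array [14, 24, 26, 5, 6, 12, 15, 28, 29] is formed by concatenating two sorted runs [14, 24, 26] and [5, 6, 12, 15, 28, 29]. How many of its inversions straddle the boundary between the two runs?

Count, for every r in R, how many entries of L exceed r:
r = 5: 14, 24, 26 → 3
r = 6: 14, 24, 26 → 3
r = 12: 14, 24, 26 → 3
r = 15: 24, 26 → 2
r = 28: none → 0
r = 29: none → 0
Cross-inversions: 3 + 3 + 3 + 2 + 0 + 0 = 11

There are 11 split inversions.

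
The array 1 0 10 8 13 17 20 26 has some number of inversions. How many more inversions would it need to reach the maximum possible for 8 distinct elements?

26

Maximum inversions for 8 distinct elements is C(8, 2) = 8·7/2 = 28.
Current inversions — for each element, count later smaller elements:
1: 1
0: 0
10: 1
8: 0
13: 0
17: 0
20: 0
26: 0
Current total: 1 + 0 + 1 + 0 + 0 + 0 + 0 + 0 = 2
Shortfall: 28 − 2 = 26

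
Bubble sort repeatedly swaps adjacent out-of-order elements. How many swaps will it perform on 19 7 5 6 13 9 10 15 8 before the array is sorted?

Swaps: 16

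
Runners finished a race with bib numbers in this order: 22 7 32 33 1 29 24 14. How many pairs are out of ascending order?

For each element, count later entries that are smaller:
22: 3
7: 1
32: 4
33: 4
1: 0
29: 2
24: 1
14: 0
Sum: 3 + 1 + 4 + 4 + 0 + 2 + 1 + 0 = 15

15 out-of-order pairs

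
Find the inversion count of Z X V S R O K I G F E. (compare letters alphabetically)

55

Sweep left to right; for each value list the smaller values that follow it:
Z → X, V, S, R, O, K, I, G, F, E → 10
X → V, S, R, O, K, I, G, F, E → 9
V → S, R, O, K, I, G, F, E → 8
S → R, O, K, I, G, F, E → 7
R → O, K, I, G, F, E → 6
O → K, I, G, F, E → 5
K → I, G, F, E → 4
I → G, F, E → 3
G → F, E → 2
F → E → 1
E → none → 0
Sum: 10 + 9 + 8 + 7 + 6 + 5 + 4 + 3 + 2 + 1 + 0 = 55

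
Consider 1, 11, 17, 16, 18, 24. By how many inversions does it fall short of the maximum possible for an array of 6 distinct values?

14

Maximum inversions for 6 distinct elements is C(6, 2) = 6·5/2 = 15.
Current inversions — for each element, count later smaller elements:
1: 0
11: 0
17: 1
16: 0
18: 0
24: 0
Current total: 0 + 0 + 1 + 0 + 0 + 0 = 1
Shortfall: 15 − 1 = 14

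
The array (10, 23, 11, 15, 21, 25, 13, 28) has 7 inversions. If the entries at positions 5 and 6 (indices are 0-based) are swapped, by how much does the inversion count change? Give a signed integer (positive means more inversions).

-1

Positions 5 and 6 hold 25 and 13; after swapping, the array is [10, 23, 11, 15, 21, 13, 25, 28].
For each element, count later entries that are smaller:
10 → none → 0
23 → 11, 15, 21, 13 → 4
11 → none → 0
15 → 13 → 1
21 → 13 → 1
13 → none → 0
25 → none → 0
28 → none → 0
Sum: 0 + 4 + 0 + 1 + 1 + 0 + 0 + 0 = 6
Change: 6 − 7 = -1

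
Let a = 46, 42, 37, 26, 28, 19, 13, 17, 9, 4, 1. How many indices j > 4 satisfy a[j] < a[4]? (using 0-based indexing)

6

The element at index 4 is 28.
Elements after it: 19, 13, 17, 9, 4, 1
Those smaller than 28: 19, 13, 17, 9, 4, 1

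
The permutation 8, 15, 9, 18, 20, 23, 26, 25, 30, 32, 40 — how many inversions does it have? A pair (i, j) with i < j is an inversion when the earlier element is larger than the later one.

Element-by-element contributions:
8 → none → 0
15 → 9 → 1
9 → none → 0
18 → none → 0
20 → none → 0
23 → none → 0
26 → 25 → 1
25 → none → 0
30 → none → 0
32 → none → 0
40 → none → 0
Sum: 0 + 1 + 0 + 0 + 0 + 0 + 1 + 0 + 0 + 0 + 0 = 2

2 inversions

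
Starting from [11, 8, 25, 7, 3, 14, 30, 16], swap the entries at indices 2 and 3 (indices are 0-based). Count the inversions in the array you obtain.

Positions 2 and 3 hold 25 and 7; after swapping, the array is [11, 8, 7, 25, 3, 14, 30, 16].
Count, for each position, how many later elements it exceeds:
11 → 8, 7, 3 → 3
8 → 7, 3 → 2
7 → 3 → 1
25 → 3, 14, 16 → 3
3 → none → 0
14 → none → 0
30 → 16 → 1
16 → none → 0
Sum: 3 + 2 + 1 + 3 + 0 + 0 + 1 + 0 = 10

10 inversions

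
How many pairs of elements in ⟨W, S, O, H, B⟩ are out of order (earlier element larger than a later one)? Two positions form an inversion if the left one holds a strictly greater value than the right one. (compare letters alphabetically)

There are 10 inversions.

For each element, count later entries that are smaller:
W → S, O, H, B → 4
S → O, H, B → 3
O → H, B → 2
H → B → 1
B → none → 0
Sum: 4 + 3 + 2 + 1 + 0 = 10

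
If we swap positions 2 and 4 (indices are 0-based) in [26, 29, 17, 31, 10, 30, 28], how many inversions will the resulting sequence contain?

9 inversions

Positions 2 and 4 hold 17 and 10; after swapping, the array is [26, 29, 10, 31, 17, 30, 28].
Sweep left to right; for each value list the smaller values that follow it:
26 → 10, 17 → 2
29 → 10, 17, 28 → 3
10 → none → 0
31 → 17, 30, 28 → 3
17 → none → 0
30 → 28 → 1
28 → none → 0
Sum: 2 + 3 + 0 + 3 + 0 + 1 + 0 = 9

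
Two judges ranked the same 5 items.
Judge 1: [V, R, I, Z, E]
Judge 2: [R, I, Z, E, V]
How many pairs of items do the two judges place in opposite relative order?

Assign each item its position (1..5) in the first ordering, then rewrite the second ordering as that position sequence:
positions: V→1, R→2, I→3, Z→4, E→5
second ordering as positions: [2, 3, 4, 5, 1]
Discordant pairs = inversions in this position sequence.
2: 1 → 1
3: 1 → 1
4: 1 → 1
5: 1 → 1
1: 0
Total: 1 + 1 + 1 + 1 + 0 = 4

4 discordant pairs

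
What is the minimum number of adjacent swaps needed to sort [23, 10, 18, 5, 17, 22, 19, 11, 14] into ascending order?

20 adjacent swaps

The minimum number of adjacent swaps to sort an array equals its inversion count, since every such swap removes exactly one inversion.
Count inversions — for each element, later elements that are smaller:
23: 10, 18, 5, 17, 22, 19, 11, 14 → 8
10: 5 → 1
18: 5, 17, 11, 14 → 4
5: none → 0
17: 11, 14 → 2
22: 19, 11, 14 → 3
19: 11, 14 → 2
11: none → 0
14: none → 0
Total inversions: 8 + 1 + 4 + 0 + 2 + 3 + 2 + 0 + 0 = 20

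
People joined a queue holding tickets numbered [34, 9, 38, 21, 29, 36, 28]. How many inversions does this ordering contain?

Sweep left to right; for each value list the smaller values that follow it:
34 → 9, 21, 29, 28 → 4
9 → none → 0
38 → 21, 29, 36, 28 → 4
21 → none → 0
29 → 28 → 1
36 → 28 → 1
28 → none → 0
Sum: 4 + 0 + 4 + 0 + 1 + 1 + 0 = 10

10 inversions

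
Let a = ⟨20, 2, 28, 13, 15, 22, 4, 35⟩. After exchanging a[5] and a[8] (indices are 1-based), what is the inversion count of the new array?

14 inversions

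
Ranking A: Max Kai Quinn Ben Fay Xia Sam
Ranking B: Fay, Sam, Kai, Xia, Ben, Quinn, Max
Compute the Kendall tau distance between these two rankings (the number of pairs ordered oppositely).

16 discordant pairs

Assign each item its position (1..7) in the first ordering, then rewrite the second ordering as that position sequence:
positions: Max→1, Kai→2, Quinn→3, Ben→4, Fay→5, Xia→6, Sam→7
second ordering as positions: [5, 7, 2, 6, 4, 3, 1]
Discordant pairs = inversions in this position sequence.
5: 2, 4, 3, 1 → 4
7: 2, 6, 4, 3, 1 → 5
2: 1 → 1
6: 4, 3, 1 → 3
4: 3, 1 → 2
3: 1 → 1
1: 0
Total: 4 + 5 + 1 + 3 + 2 + 1 + 0 = 16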